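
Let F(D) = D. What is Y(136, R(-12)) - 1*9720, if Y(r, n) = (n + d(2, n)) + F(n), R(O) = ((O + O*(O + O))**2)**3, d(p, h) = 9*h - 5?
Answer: 4862360755767811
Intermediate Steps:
d(p, h) = -5 + 9*h
R(O) = (O + 2*O**2)**6 (R(O) = ((O + O*(2*O))**2)**3 = ((O + 2*O**2)**2)**3 = (O + 2*O**2)**6)
Y(r, n) = -5 + 11*n (Y(r, n) = (n + (-5 + 9*n)) + n = (-5 + 10*n) + n = -5 + 11*n)
Y(136, R(-12)) - 1*9720 = (-5 + 11*((-12)**6*(1 + 2*(-12))**6)) - 1*9720 = (-5 + 11*(2985984*(1 - 24)**6)) - 9720 = (-5 + 11*(2985984*(-23)**6)) - 9720 = (-5 + 11*(2985984*148035889)) - 9720 = (-5 + 11*442032795979776) - 9720 = (-5 + 4862360755777536) - 9720 = 4862360755777531 - 9720 = 4862360755767811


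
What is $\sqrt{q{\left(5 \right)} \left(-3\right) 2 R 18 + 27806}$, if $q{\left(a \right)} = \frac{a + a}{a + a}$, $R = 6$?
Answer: $\sqrt{27158} \approx 164.8$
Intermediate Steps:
$q{\left(a \right)} = 1$ ($q{\left(a \right)} = \frac{2 a}{2 a} = 2 a \frac{1}{2 a} = 1$)
$\sqrt{q{\left(5 \right)} \left(-3\right) 2 R 18 + 27806} = \sqrt{1 \left(-3\right) 2 \cdot 6 \cdot 18 + 27806} = \sqrt{1 \left(\left(-6\right) 6\right) 18 + 27806} = \sqrt{1 \left(-36\right) 18 + 27806} = \sqrt{\left(-36\right) 18 + 27806} = \sqrt{-648 + 27806} = \sqrt{27158}$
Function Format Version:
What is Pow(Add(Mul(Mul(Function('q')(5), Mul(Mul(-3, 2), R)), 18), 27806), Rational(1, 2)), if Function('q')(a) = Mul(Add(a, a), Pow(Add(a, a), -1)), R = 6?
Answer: Pow(27158, Rational(1, 2)) ≈ 164.80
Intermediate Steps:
Function('q')(a) = 1 (Function('q')(a) = Mul(Mul(2, a), Pow(Mul(2, a), -1)) = Mul(Mul(2, a), Mul(Rational(1, 2), Pow(a, -1))) = 1)
Pow(Add(Mul(Mul(Function('q')(5), Mul(Mul(-3, 2), R)), 18), 27806), Rational(1, 2)) = Pow(Add(Mul(Mul(1, Mul(Mul(-3, 2), 6)), 18), 27806), Rational(1, 2)) = Pow(Add(Mul(Mul(1, Mul(-6, 6)), 18), 27806), Rational(1, 2)) = Pow(Add(Mul(Mul(1, -36), 18), 27806), Rational(1, 2)) = Pow(Add(Mul(-36, 18), 27806), Rational(1, 2)) = Pow(Add(-648, 27806), Rational(1, 2)) = Pow(27158, Rational(1, 2))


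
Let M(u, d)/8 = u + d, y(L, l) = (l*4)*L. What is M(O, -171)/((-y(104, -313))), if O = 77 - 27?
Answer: -121/16276 ≈ -0.0074343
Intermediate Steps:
O = 50
y(L, l) = 4*L*l (y(L, l) = (4*l)*L = 4*L*l)
M(u, d) = 8*d + 8*u (M(u, d) = 8*(u + d) = 8*(d + u) = 8*d + 8*u)
M(O, -171)/((-y(104, -313))) = (8*(-171) + 8*50)/((-4*104*(-313))) = (-1368 + 400)/((-1*(-130208))) = -968/130208 = -968*1/130208 = -121/16276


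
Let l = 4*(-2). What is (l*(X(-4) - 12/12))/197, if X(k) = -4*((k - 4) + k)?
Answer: -376/197 ≈ -1.9086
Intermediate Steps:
l = -8
X(k) = 16 - 8*k (X(k) = -4*((-4 + k) + k) = -4*(-4 + 2*k) = 16 - 8*k)
(l*(X(-4) - 12/12))/197 = -8*((16 - 8*(-4)) - 12/12)/197 = -8*((16 + 32) - 12/12)*(1/197) = -8*(48 - 1*1)*(1/197) = -8*(48 - 1)*(1/197) = -8*47*(1/197) = -376*1/197 = -376/197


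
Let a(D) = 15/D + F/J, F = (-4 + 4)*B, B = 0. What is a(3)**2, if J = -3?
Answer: 25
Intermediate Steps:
F = 0 (F = (-4 + 4)*0 = 0*0 = 0)
a(D) = 15/D (a(D) = 15/D + 0/(-3) = 15/D + 0*(-1/3) = 15/D + 0 = 15/D)
a(3)**2 = (15/3)**2 = (15*(1/3))**2 = 5**2 = 25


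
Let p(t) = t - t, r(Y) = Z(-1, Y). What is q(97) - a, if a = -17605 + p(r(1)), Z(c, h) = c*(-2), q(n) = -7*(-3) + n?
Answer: 17723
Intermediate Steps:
q(n) = 21 + n
Z(c, h) = -2*c
r(Y) = 2 (r(Y) = -2*(-1) = 2)
p(t) = 0
a = -17605 (a = -17605 + 0 = -17605)
q(97) - a = (21 + 97) - 1*(-17605) = 118 + 17605 = 17723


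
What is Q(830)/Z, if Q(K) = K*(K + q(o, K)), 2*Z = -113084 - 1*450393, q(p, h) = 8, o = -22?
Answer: -1391080/563477 ≈ -2.4687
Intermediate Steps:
Z = -563477/2 (Z = (-113084 - 1*450393)/2 = (-113084 - 450393)/2 = (½)*(-563477) = -563477/2 ≈ -2.8174e+5)
Q(K) = K*(8 + K) (Q(K) = K*(K + 8) = K*(8 + K))
Q(830)/Z = (830*(8 + 830))/(-563477/2) = (830*838)*(-2/563477) = 695540*(-2/563477) = -1391080/563477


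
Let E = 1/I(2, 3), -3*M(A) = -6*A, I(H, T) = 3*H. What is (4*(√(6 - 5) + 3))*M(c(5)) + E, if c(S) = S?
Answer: 961/6 ≈ 160.17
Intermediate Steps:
M(A) = 2*A (M(A) = -(-2)*A = 2*A)
E = ⅙ (E = 1/(3*2) = 1/6 = ⅙ ≈ 0.16667)
(4*(√(6 - 5) + 3))*M(c(5)) + E = (4*(√(6 - 5) + 3))*(2*5) + ⅙ = (4*(√1 + 3))*10 + ⅙ = (4*(1 + 3))*10 + ⅙ = (4*4)*10 + ⅙ = 16*10 + ⅙ = 160 + ⅙ = 961/6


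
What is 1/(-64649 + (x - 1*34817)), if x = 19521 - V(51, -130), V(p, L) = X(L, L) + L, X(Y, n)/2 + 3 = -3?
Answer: -1/79803 ≈ -1.2531e-5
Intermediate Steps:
X(Y, n) = -12 (X(Y, n) = -6 + 2*(-3) = -6 - 6 = -12)
V(p, L) = -12 + L
x = 19663 (x = 19521 - (-12 - 130) = 19521 - 1*(-142) = 19521 + 142 = 19663)
1/(-64649 + (x - 1*34817)) = 1/(-64649 + (19663 - 1*34817)) = 1/(-64649 + (19663 - 34817)) = 1/(-64649 - 15154) = 1/(-79803) = -1/79803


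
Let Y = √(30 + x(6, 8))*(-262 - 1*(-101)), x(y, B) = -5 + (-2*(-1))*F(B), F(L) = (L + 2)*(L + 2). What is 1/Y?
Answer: -1/2415 ≈ -0.00041408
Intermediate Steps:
F(L) = (2 + L)² (F(L) = (2 + L)*(2 + L) = (2 + L)²)
x(y, B) = -5 + 2*(2 + B)² (x(y, B) = -5 + (-2*(-1))*(2 + B)² = -5 + 2*(2 + B)²)
Y = -2415 (Y = √(30 + (-5 + 2*(2 + 8)²))*(-262 - 1*(-101)) = √(30 + (-5 + 2*10²))*(-262 + 101) = √(30 + (-5 + 2*100))*(-161) = √(30 + (-5 + 200))*(-161) = √(30 + 195)*(-161) = √225*(-161) = 15*(-161) = -2415)
1/Y = 1/(-2415) = -1/2415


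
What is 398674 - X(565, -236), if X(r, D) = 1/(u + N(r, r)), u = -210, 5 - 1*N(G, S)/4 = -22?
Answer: 40664749/102 ≈ 3.9867e+5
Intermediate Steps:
N(G, S) = 108 (N(G, S) = 20 - 4*(-22) = 20 + 88 = 108)
X(r, D) = -1/102 (X(r, D) = 1/(-210 + 108) = 1/(-102) = -1/102)
398674 - X(565, -236) = 398674 - 1*(-1/102) = 398674 + 1/102 = 40664749/102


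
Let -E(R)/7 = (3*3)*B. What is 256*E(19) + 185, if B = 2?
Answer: -32071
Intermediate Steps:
E(R) = -126 (E(R) = -7*3*3*2 = -63*2 = -7*18 = -126)
256*E(19) + 185 = 256*(-126) + 185 = -32256 + 185 = -32071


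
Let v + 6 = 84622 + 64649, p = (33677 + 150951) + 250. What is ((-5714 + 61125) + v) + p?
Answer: 389554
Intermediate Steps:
p = 184878 (p = 184628 + 250 = 184878)
v = 149265 (v = -6 + (84622 + 64649) = -6 + 149271 = 149265)
((-5714 + 61125) + v) + p = ((-5714 + 61125) + 149265) + 184878 = (55411 + 149265) + 184878 = 204676 + 184878 = 389554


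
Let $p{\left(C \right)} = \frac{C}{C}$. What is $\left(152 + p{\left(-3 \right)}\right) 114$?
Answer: $17442$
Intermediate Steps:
$p{\left(C \right)} = 1$
$\left(152 + p{\left(-3 \right)}\right) 114 = \left(152 + 1\right) 114 = 153 \cdot 114 = 17442$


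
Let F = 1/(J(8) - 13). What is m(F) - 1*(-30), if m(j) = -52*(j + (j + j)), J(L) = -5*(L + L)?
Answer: 982/31 ≈ 31.677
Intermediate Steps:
J(L) = -10*L
F = -1/93 (F = 1/(-10*8 - 13) = 1/(-80 - 13) = 1/(-93) = -1/93 ≈ -0.010753)
m(j) = -156*j (m(j) = -52*(j + 2*j) = -156*j)
m(F) - 1*(-30) = -156*(-1/93) - 1*(-30) = 52/31 + 30 = 982/31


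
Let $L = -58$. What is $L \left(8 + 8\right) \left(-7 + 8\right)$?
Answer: $-928$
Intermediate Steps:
$L \left(8 + 8\right) \left(-7 + 8\right) = - 58 \left(8 + 8\right) \left(-7 + 8\right) = - 58 \cdot 16 \cdot 1 = \left(-58\right) 16 = -928$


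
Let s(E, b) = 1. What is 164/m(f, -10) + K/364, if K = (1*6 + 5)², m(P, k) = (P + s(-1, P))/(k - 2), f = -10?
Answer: 239147/1092 ≈ 219.00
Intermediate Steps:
m(P, k) = (1 + P)/(-2 + k) (m(P, k) = (P + 1)/(k - 2) = (1 + P)/(-2 + k))
K = 121 (K = (6 + 5)² = 11² = 121)
164/m(f, -10) + K/364 = 164/(((1 - 10)/(-2 - 10))) + 121/364 = 164/((-9/(-12))) + 121*(1/364) = 164/((-1/12*(-9))) + 121/364 = 164/(¾) + 121/364 = 164*(4/3) + 121/364 = 656/3 + 121/364 = 239147/1092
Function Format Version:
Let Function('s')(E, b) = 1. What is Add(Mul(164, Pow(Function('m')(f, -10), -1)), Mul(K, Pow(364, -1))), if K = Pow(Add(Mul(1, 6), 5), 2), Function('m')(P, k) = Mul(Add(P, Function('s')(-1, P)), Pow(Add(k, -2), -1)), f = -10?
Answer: Rational(239147, 1092) ≈ 219.00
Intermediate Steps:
Function('m')(P, k) = Mul(Pow(Add(-2, k), -1), Add(1, P)) (Function('m')(P, k) = Mul(Add(P, 1), Pow(Add(k, -2), -1)) = Mul(Add(1, P), Pow(Add(-2, k), -1)) = Mul(Pow(Add(-2, k), -1), Add(1, P)))
K = 121 (K = Pow(Add(6, 5), 2) = Pow(11, 2) = 121)
Add(Mul(164, Pow(Function('m')(f, -10), -1)), Mul(K, Pow(364, -1))) = Add(Mul(164, Pow(Mul(Pow(Add(-2, -10), -1), Add(1, -10)), -1)), Mul(121, Pow(364, -1))) = Add(Mul(164, Pow(Mul(Pow(-12, -1), -9), -1)), Mul(121, Rational(1, 364))) = Add(Mul(164, Pow(Mul(Rational(-1, 12), -9), -1)), Rational(121, 364)) = Add(Mul(164, Pow(Rational(3, 4), -1)), Rational(121, 364)) = Add(Mul(164, Rational(4, 3)), Rational(121, 364)) = Add(Rational(656, 3), Rational(121, 364)) = Rational(239147, 1092)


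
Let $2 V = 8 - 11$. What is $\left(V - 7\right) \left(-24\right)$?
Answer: $204$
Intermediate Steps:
$V = - \frac{3}{2}$ ($V = \frac{8 - 11}{2} = \frac{1}{2} \left(-3\right) = - \frac{3}{2} \approx -1.5$)
$\left(V - 7\right) \left(-24\right) = \left(- \frac{3}{2} - 7\right) \left(-24\right) = \left(- \frac{17}{2}\right) \left(-24\right) = 204$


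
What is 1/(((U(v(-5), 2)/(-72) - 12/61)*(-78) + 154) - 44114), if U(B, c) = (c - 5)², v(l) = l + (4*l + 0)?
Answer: -244/10720117 ≈ -2.2761e-5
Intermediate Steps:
v(l) = 5*l (v(l) = l + 4*l = 5*l)
U(B, c) = (-5 + c)²
1/(((U(v(-5), 2)/(-72) - 12/61)*(-78) + 154) - 44114) = 1/((((-5 + 2)²/(-72) - 12/61)*(-78) + 154) - 44114) = 1/((((-3)²*(-1/72) - 12*1/61)*(-78) + 154) - 44114) = 1/(((9*(-1/72) - 12/61)*(-78) + 154) - 44114) = 1/(((-⅛ - 12/61)*(-78) + 154) - 44114) = 1/((-157/488*(-78) + 154) - 44114) = 1/((6123/244 + 154) - 44114) = 1/(43699/244 - 44114) = 1/(-10720117/244) = -244/10720117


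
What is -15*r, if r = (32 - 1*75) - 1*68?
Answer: 1665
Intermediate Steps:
r = -111 (r = (32 - 75) - 68 = -43 - 68 = -111)
-15*r = -15*(-111) = 1665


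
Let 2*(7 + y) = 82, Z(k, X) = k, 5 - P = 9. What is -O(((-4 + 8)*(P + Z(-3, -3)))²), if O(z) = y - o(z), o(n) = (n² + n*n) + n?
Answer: 1230062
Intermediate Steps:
P = -4 (P = 5 - 1*9 = 5 - 9 = -4)
y = 34 (y = -7 + (½)*82 = -7 + 41 = 34)
o(n) = n + 2*n² (o(n) = (n² + n²) + n = 2*n² + n = n + 2*n²)
O(z) = 34 - z*(1 + 2*z)
-O(((-4 + 8)*(P + Z(-3, -3)))²) = -(34 - ((-4 + 8)*(-4 - 3))²*(1 + 2*((-4 + 8)*(-4 - 3))²)) = -(34 - (4*(-7))²*(1 + 2*(4*(-7))²)) = -(34 - 1*(-28)²*(1 + 2*(-28)²)) = -(34 - 1*784*(1 + 2*784)) = -(34 - 1*784*(1 + 1568)) = -(34 - 1*784*1569) = -(34 - 1230096) = -1*(-1230062) = 1230062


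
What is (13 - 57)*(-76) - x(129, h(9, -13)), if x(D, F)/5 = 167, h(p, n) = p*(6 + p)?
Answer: 2509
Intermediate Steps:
x(D, F) = 835 (x(D, F) = 5*167 = 835)
(13 - 57)*(-76) - x(129, h(9, -13)) = (13 - 57)*(-76) - 1*835 = -44*(-76) - 835 = 3344 - 835 = 2509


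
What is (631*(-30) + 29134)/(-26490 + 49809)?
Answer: 10204/23319 ≈ 0.43758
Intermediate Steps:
(631*(-30) + 29134)/(-26490 + 49809) = (-18930 + 29134)/23319 = 10204*(1/23319) = 10204/23319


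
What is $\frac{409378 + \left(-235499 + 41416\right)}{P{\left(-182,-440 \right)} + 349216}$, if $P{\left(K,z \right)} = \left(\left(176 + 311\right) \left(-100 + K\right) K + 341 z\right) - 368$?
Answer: $\frac{215295}{25193596} \approx 0.0085456$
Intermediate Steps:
$P{\left(K,z \right)} = -368 + 341 z + K \left(-48700 + 487 K\right)$ ($P{\left(K,z \right)} = \left(487 \left(-100 + K\right) K + 341 z\right) - 368 = \left(\left(-48700 + 487 K\right) K + 341 z\right) - 368 = \left(K \left(-48700 + 487 K\right) + 341 z\right) - 368 = \left(341 z + K \left(-48700 + 487 K\right)\right) - 368 = -368 + 341 z + K \left(-48700 + 487 K\right)$)
$\frac{409378 + \left(-235499 + 41416\right)}{P{\left(-182,-440 \right)} + 349216} = \frac{409378 + \left(-235499 + 41416\right)}{\left(-368 - -8863400 + 341 \left(-440\right) + 487 \left(-182\right)^{2}\right) + 349216} = \frac{409378 - 194083}{\left(-368 + 8863400 - 150040 + 487 \cdot 33124\right) + 349216} = \frac{215295}{\left(-368 + 8863400 - 150040 + 16131388\right) + 349216} = \frac{215295}{24844380 + 349216} = \frac{215295}{25193596}$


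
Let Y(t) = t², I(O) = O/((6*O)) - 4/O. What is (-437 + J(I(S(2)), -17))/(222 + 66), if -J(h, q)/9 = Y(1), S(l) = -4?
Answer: -223/144 ≈ -1.5486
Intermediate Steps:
I(O) = ⅙ - 4/O (I(O) = O*(1/(6*O)) - 4/O = ⅙ - 4/O)
J(h, q) = -9 (J(h, q) = -9*1² = -9*1 = -9)
(-437 + J(I(S(2)), -17))/(222 + 66) = (-437 - 9)/(222 + 66) = -446/288 = -446*1/288 = -223/144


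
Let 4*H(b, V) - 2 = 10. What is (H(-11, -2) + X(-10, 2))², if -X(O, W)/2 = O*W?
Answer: 1849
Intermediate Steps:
X(O, W) = -2*O*W
H(b, V) = 3 (H(b, V) = ½ + (¼)*10 = ½ + 5/2 = 3)
(H(-11, -2) + X(-10, 2))² = (3 - 2*(-10)*2)² = (3 + 40)² = 43² = 1849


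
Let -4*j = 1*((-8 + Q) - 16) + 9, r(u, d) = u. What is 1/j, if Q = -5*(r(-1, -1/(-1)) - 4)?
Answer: -⅖ ≈ -0.40000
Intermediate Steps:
Q = 25 (Q = -5*(-1 - 4) = -5*(-5) = 25)
j = -5/2 (j = -(1*((-8 + 25) - 16) + 9)/4 = -(1*(17 - 16) + 9)/4 = -(1*1 + 9)/4 = -(1 + 9)/4 = -¼*10 = -5/2 ≈ -2.5000)
1/j = 1/(-5/2) = -⅖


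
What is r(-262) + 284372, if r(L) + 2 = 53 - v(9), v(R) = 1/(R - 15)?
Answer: 1706539/6 ≈ 2.8442e+5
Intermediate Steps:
v(R) = 1/(-15 + R)
r(L) = 307/6 (r(L) = -2 + (53 - 1/(-15 + 9)) = -2 + (53 - 1/(-6)) = -2 + (53 - 1*(-1/6)) = -2 + (53 + 1/6) = -2 + 319/6 = 307/6)
r(-262) + 284372 = 307/6 + 284372 = 1706539/6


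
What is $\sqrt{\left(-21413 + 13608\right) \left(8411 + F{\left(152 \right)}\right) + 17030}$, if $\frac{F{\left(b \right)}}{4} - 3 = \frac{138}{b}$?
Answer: $\frac{4 i \sqrt{1483548215}}{19} \approx 8108.8 i$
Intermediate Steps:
$F{\left(b \right)} = 12 + \frac{552}{b}$ ($F{\left(b \right)} = 12 + 4 \frac{138}{b} = 12 + \frac{552}{b}$)
$\sqrt{\left(-21413 + 13608\right) \left(8411 + F{\left(152 \right)}\right) + 17030} = \sqrt{\left(-21413 + 13608\right) \left(8411 + \left(12 + \frac{552}{152}\right)\right) + 17030} = \sqrt{- 7805 \left(8411 + \left(12 + 552 \cdot \frac{1}{152}\right)\right) + 17030} = \sqrt{- 7805 \left(8411 + \left(12 + \frac{69}{19}\right)\right) + 17030} = \sqrt{- 7805 \left(8411 + \frac{297}{19}\right) + 17030} = \sqrt{\left(-7805\right) \frac{160106}{19} + 17030} = \sqrt{- \frac{1249627330}{19} + 17030} = \sqrt{- \frac{1249303760}{19}} = \frac{4 i \sqrt{1483548215}}{19}$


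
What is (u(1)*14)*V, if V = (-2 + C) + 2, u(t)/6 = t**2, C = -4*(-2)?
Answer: 672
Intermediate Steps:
C = 8
u(t) = 6*t**2
V = 8 (V = (-2 + 8) + 2 = 6 + 2 = 8)
(u(1)*14)*V = ((6*1**2)*14)*8 = ((6*1)*14)*8 = (6*14)*8 = 84*8 = 672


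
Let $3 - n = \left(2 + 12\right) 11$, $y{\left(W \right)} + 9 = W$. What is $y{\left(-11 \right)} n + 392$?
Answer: $3412$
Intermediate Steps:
$y{\left(W \right)} = -9 + W$
$n = -151$ ($n = 3 - \left(2 + 12\right) 11 = 3 - 14 \cdot 11 = 3 - 154 = -151$)
$y{\left(-11 \right)} n + 392 = \left(-9 - 11\right) \left(-151\right) + 392 = \left(-20\right) \left(-151\right) + 392 = 3020 + 392 = 3412$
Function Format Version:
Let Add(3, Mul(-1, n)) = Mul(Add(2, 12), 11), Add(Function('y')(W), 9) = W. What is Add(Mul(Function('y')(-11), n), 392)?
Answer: 3412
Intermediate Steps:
Function('y')(W) = Add(-9, W)
n = -151 (n = Add(3, Mul(-1, Mul(Add(2, 12), 11))) = Add(3, Mul(-1, Mul(14, 11))) = Add(3, Mul(-1, 154)) = Add(3, -154) = -151)
Add(Mul(Function('y')(-11), n), 392) = Add(Mul(Add(-9, -11), -151), 392) = Add(Mul(-20, -151), 392) = Add(3020, 392) = 3412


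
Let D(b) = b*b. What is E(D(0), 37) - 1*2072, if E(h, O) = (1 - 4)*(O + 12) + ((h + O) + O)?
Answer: -2145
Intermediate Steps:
D(b) = b**2
E(h, O) = -36 + h - O (E(h, O) = -3*(12 + O) + ((O + h) + O) = (-36 - 3*O) + (h + 2*O) = -36 + h - O)
E(D(0), 37) - 1*2072 = (-36 + 0**2 - 1*37) - 1*2072 = (-36 + 0 - 37) - 2072 = -73 - 2072 = -2145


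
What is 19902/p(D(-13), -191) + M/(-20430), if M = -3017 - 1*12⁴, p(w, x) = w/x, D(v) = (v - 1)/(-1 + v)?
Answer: -77660167507/20430 ≈ -3.8013e+6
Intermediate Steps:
D(v) = 1 (D(v) = (-1 + v)/(-1 + v) = 1)
M = -23753 (M = -3017 - 1*20736 = -3017 - 20736 = -23753)
19902/p(D(-13), -191) + M/(-20430) = 19902/((1/(-191))) - 23753/(-20430) = 19902/((1*(-1/191))) - 23753*(-1/20430) = 19902/(-1/191) + 23753/20430 = 19902*(-191) + 23753/20430 = -3801282 + 23753/20430 = -77660167507/20430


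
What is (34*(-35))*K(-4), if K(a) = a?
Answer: 4760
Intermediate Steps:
(34*(-35))*K(-4) = (34*(-35))*(-4) = -1190*(-4) = 4760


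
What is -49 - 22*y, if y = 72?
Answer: -1633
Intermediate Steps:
-49 - 22*y = -49 - 22*72 = -49 - 1584 = -1633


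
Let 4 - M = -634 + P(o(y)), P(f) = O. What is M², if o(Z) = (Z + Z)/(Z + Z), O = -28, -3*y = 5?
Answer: 443556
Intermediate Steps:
y = -5/3 (y = -⅓*5 = -5/3 ≈ -1.6667)
o(Z) = 1 (o(Z) = (2*Z)/((2*Z)) = (2*Z)*(1/(2*Z)) = 1)
P(f) = -28
M = 666 (M = 4 - (-634 - 28) = 4 - 1*(-662) = 4 + 662 = 666)
M² = 666² = 443556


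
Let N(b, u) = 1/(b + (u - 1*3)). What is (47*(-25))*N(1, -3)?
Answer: 235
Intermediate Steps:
N(b, u) = 1/(-3 + b + u) (N(b, u) = 1/(b + (u - 3)) = 1/(b + (-3 + u)) = 1/(-3 + b + u))
(47*(-25))*N(1, -3) = (47*(-25))/(-3 + 1 - 3) = -1175/(-5) = -1175*(-⅕) = 235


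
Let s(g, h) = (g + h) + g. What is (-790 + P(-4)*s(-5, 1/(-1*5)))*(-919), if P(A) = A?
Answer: 3442574/5 ≈ 6.8852e+5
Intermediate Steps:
s(g, h) = h + 2*g
(-790 + P(-4)*s(-5, 1/(-1*5)))*(-919) = (-790 - 4*(1/(-1*5) + 2*(-5)))*(-919) = (-790 - 4*(-1*1/5 - 10))*(-919) = (-790 - 4*(-1/5 - 10))*(-919) = (-790 - 4*(-51/5))*(-919) = (-790 + 204/5)*(-919) = -3746/5*(-919) = 3442574/5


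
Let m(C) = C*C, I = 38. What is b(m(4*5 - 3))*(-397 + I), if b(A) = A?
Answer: -103751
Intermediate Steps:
m(C) = C**2
b(m(4*5 - 3))*(-397 + I) = (4*5 - 3)**2*(-397 + 38) = (20 - 3)**2*(-359) = 17**2*(-359) = 289*(-359) = -103751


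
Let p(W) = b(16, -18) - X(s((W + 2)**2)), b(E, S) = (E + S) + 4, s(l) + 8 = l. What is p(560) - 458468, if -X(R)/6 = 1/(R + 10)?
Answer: -24134108705/52641 ≈ -4.5847e+5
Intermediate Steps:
s(l) = -8 + l
b(E, S) = 4 + E + S
X(R) = -6/(10 + R) (X(R) = -6/(R + 10) = -6/(10 + R))
p(W) = 2 + 6/(2 + (2 + W)**2) (p(W) = (4 + 16 - 18) - (-6)/(10 + (-8 + (W + 2)**2)) = 2 - (-6)/(10 + (-8 + (2 + W)**2)) = 2 - (-6)/(2 + (2 + W)**2) = 2 + 6/(2 + (2 + W)**2))
p(560) - 458468 = 2*(5 + (2 + 560)**2)/(2 + (2 + 560)**2) - 458468 = 2*(5 + 562**2)/(2 + 562**2) - 458468 = 2*(5 + 315844)/(2 + 315844) - 458468 = 2*315849/315846 - 458468 = 2*(1/315846)*315849 - 458468 = 105283/52641 - 458468 = -24134108705/52641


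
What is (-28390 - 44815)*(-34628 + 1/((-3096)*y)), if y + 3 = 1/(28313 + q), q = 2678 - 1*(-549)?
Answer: 185646799690609015/73235106 ≈ 2.5349e+9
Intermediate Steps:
q = 3227 (q = 2678 + 549 = 3227)
y = -94619/31540 (y = -3 + 1/(28313 + 3227) = -3 + 1/31540 = -94619/31540 ≈ -3.0000)
(-28390 - 44815)*(-34628 + 1/((-3096)*y)) = (-28390 - 44815)*(-34628 + 1/((-3096)*(-94619/31540))) = -73205*(-34628 - 1/3096*(-31540/94619)) = -73205*(-34628 + 7885/73235106) = -73205*(-2535985242683/73235106) = 185646799690609015/73235106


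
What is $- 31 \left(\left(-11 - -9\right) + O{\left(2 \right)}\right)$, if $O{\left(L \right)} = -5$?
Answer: $217$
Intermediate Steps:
$- 31 \left(\left(-11 - -9\right) + O{\left(2 \right)}\right) = - 31 \left(\left(-11 - -9\right) - 5\right) = - 31 \left(\left(-11 + 9\right) - 5\right) = - 31 \left(-2 - 5\right) = \left(-31\right) \left(-7\right) = 217$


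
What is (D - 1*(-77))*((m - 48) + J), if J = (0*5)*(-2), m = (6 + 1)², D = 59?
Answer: 136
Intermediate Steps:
m = 49 (m = 7² = 49)
J = 0 (J = 0*(-2) = 0)
(D - 1*(-77))*((m - 48) + J) = (59 - 1*(-77))*((49 - 48) + 0) = (59 + 77)*(1 + 0) = 136*1 = 136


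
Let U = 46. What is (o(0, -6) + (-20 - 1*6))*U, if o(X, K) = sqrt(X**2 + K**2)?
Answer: -920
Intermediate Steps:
o(X, K) = sqrt(K**2 + X**2)
(o(0, -6) + (-20 - 1*6))*U = (sqrt((-6)**2 + 0**2) + (-20 - 1*6))*46 = (sqrt(36 + 0) + (-20 - 6))*46 = (sqrt(36) - 26)*46 = (6 - 26)*46 = -20*46 = -920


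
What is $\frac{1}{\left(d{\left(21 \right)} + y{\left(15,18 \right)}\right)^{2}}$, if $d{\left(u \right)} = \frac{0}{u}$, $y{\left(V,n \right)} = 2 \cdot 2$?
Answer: $\frac{1}{16} \approx 0.0625$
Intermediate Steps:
$y{\left(V,n \right)} = 4$
$d{\left(u \right)} = 0$
$\frac{1}{\left(d{\left(21 \right)} + y{\left(15,18 \right)}\right)^{2}} = \frac{1}{\left(0 + 4\right)^{2}} = \frac{1}{4^{2}} = \frac{1}{16}$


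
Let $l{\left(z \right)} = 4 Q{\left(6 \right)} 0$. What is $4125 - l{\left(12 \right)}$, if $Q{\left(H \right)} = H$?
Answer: $4125$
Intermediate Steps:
$l{\left(z \right)} = 0$ ($l{\left(z \right)} = 4 \cdot 6 \cdot 0 = 24 \cdot 0 = 0$)
$4125 - l{\left(12 \right)} = 4125 - 0 = 4125 + 0 = 4125$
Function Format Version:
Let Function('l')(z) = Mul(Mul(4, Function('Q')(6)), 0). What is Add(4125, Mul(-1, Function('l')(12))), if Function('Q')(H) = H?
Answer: 4125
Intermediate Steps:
Function('l')(z) = 0 (Function('l')(z) = Mul(Mul(4, 6), 0) = Mul(24, 0) = 0)
Add(4125, Mul(-1, Function('l')(12))) = Add(4125, Mul(-1, 0)) = Add(4125, 0) = 4125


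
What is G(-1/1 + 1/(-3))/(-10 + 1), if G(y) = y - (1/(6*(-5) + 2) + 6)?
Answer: 613/756 ≈ 0.81085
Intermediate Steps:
G(y) = -167/28 + y (G(y) = y - (1/(-30 + 2) + 6) = y - (1/(-28) + 6) = y - (-1/28 + 6) = y - 1*167/28 = y - 167/28 = -167/28 + y)
G(-1/1 + 1/(-3))/(-10 + 1) = (-167/28 + (-1/1 + 1/(-3)))/(-10 + 1) = (-167/28 + (-1*1 + 1*(-⅓)))/(-9) = -(-167/28 + (-1 - ⅓))/9 = -(-167/28 - 4/3)/9 = -⅑*(-613/84) = 613/756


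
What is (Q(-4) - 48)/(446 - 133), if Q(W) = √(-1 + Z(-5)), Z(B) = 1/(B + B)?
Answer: -48/313 + I*√110/3130 ≈ -0.15335 + 0.0033508*I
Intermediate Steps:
Z(B) = 1/(2*B)
Q(W) = I*√110/10 (Q(W) = √(-1 + (½)/(-5)) = √(-1 + (½)*(-⅕)) = √(-1 - ⅒) = √(-11/10) = I*√110/10)
(Q(-4) - 48)/(446 - 133) = (I*√110/10 - 48)/(446 - 133) = (-48 + I*√110/10)/313 = (-48 + I*√110/10)*(1/313) = -48/313 + I*√110/3130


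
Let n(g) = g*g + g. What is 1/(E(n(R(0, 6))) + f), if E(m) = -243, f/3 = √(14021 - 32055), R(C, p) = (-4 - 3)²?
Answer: -27/24595 - I*√18034/73785 ≈ -0.0010978 - 0.00182*I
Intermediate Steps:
R(C, p) = 49 (R(C, p) = (-7)² = 49)
n(g) = g + g² (n(g) = g² + g = g + g²)
f = 3*I*√18034 (f = 3*√(14021 - 32055) = 3*√(-18034) = 3*(I*√18034) = 3*I*√18034 ≈ 402.87*I)
1/(E(n(R(0, 6))) + f) = 1/(-243 + 3*I*√18034)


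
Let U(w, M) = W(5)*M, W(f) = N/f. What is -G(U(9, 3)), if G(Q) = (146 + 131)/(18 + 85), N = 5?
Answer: -277/103 ≈ -2.6893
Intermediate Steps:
W(f) = 5/f
U(w, M) = M (U(w, M) = (5/5)*M = (5*(⅕))*M = 1*M = M)
G(Q) = 277/103
-G(U(9, 3)) = -1*277/103 = -277/103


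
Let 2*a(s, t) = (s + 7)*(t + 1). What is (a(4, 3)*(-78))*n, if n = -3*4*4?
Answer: 82368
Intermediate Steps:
a(s, t) = (1 + t)*(7 + s)/2 (a(s, t) = ((s + 7)*(t + 1))/2 = ((7 + s)*(1 + t))/2 = ((1 + t)*(7 + s))/2 = (1 + t)*(7 + s)/2)
n = -48 (n = -12*4 = -48)
(a(4, 3)*(-78))*n = ((7/2 + (½)*4 + (7/2)*3 + (½)*4*3)*(-78))*(-48) = ((7/2 + 2 + 21/2 + 6)*(-78))*(-48) = (22*(-78))*(-48) = -1716*(-48) = 82368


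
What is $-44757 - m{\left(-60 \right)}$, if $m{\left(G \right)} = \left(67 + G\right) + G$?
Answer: $-44704$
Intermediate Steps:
$m{\left(G \right)} = 67 + 2 G$
$-44757 - m{\left(-60 \right)} = -44757 - \left(67 + 2 \left(-60\right)\right) = -44757 - \left(67 - 120\right) = -44757 - -53 = -44757 + 53 = -44704$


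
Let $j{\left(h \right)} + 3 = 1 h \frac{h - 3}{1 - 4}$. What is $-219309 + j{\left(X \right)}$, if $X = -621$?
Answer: $-348480$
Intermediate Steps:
$j{\left(h \right)} = -3 + h \left(1 - \frac{h}{3}\right)$ ($j{\left(h \right)} = -3 + 1 h \frac{h - 3}{1 - 4} = -3 + h \frac{-3 + h}{-3} = -3 + h \left(-3 + h\right) \left(- \frac{1}{3}\right) = -3 + h \left(1 - \frac{h}{3}\right)$)
$-219309 + j{\left(X \right)} = -219309 - \left(624 + 128547\right) = -219309 - 129171 = -348480$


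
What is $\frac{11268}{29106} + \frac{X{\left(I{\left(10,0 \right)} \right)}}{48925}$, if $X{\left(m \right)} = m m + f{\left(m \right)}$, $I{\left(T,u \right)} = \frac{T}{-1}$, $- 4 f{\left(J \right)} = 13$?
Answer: $\frac{123133979}{316446900} \approx 0.38911$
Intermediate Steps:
$f{\left(J \right)} = - \frac{13}{4}$ ($f{\left(J \right)} = \left(- \frac{1}{4}\right) 13 = - \frac{13}{4}$)
$I{\left(T,u \right)} = - T$ ($I{\left(T,u \right)} = T \left(-1\right) = - T$)
$X{\left(m \right)} = - \frac{13}{4} + m^{2}$ ($X{\left(m \right)} = m m - \frac{13}{4} = m^{2} - \frac{13}{4} = - \frac{13}{4} + m^{2}$)
$\frac{11268}{29106} + \frac{X{\left(I{\left(10,0 \right)} \right)}}{48925} = \frac{11268}{29106} + \frac{- \frac{13}{4} + \left(\left(-1\right) 10\right)^{2}}{48925} = 11268 \cdot \frac{1}{29106} + \left(- \frac{13}{4} + \left(-10\right)^{2}\right) \frac{1}{48925} = \frac{626}{1617} + \left(- \frac{13}{4} + 100\right) \frac{1}{48925} = \frac{626}{1617} + \frac{387}{4} \cdot \frac{1}{48925} = \frac{626}{1617} + \frac{387}{195700} = \frac{123133979}{316446900}$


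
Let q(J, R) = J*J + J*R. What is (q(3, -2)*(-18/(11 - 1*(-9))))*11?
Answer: -297/10 ≈ -29.700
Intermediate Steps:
q(J, R) = J² + J*R
(q(3, -2)*(-18/(11 - 1*(-9))))*11 = ((3*(3 - 2))*(-18/(11 - 1*(-9))))*11 = ((3*1)*(-18/(11 + 9)))*11 = (3*(-18/20))*11 = (3*(-18*1/20))*11 = (3*(-9/10))*11 = -27/10*11 = -297/10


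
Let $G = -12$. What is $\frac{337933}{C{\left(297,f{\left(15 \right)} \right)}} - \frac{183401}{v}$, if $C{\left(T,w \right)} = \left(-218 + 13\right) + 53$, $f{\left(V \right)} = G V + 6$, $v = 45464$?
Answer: $- \frac{961978929}{431908} \approx -2227.3$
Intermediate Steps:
$f{\left(V \right)} = 6 - 12 V$ ($f{\left(V \right)} = - 12 V + 6 = 6 - 12 V$)
$C{\left(T,w \right)} = -152$ ($C{\left(T,w \right)} = -205 + 53 = -152$)
$\frac{337933}{C{\left(297,f{\left(15 \right)} \right)}} - \frac{183401}{v} = \frac{337933}{-152} - \frac{183401}{45464} = 337933 \left(- \frac{1}{152}\right) - \frac{183401}{45464} = - \frac{337933}{152} - \frac{183401}{45464} = - \frac{961978929}{431908}$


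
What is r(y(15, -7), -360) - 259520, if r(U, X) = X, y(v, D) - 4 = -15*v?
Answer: -259880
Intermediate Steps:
y(v, D) = 4 - 15*v
r(y(15, -7), -360) - 259520 = -360 - 259520 = -259880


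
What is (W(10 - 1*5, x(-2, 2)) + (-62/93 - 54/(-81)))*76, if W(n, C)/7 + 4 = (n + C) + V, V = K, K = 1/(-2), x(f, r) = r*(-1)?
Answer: -798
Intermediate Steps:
x(f, r) = -r
K = -1/2 ≈ -0.50000
V = -1/2 ≈ -0.50000
W(n, C) = -63/2 + 7*C + 7*n (W(n, C) = -28 + 7*((n + C) - 1/2) = -28 + 7*((C + n) - 1/2) = -28 + 7*(-1/2 + C + n) = -28 + (-7/2 + 7*C + 7*n) = -63/2 + 7*C + 7*n)
(W(10 - 1*5, x(-2, 2)) + (-62/93 - 54/(-81)))*76 = ((-63/2 + 7*(-1*2) + 7*(10 - 1*5)) + (-62/93 - 54/(-81)))*76 = ((-63/2 + 7*(-2) + 7*(10 - 5)) + (-62*1/93 - 54*(-1/81)))*76 = ((-63/2 - 14 + 7*5) + (-2/3 + 2/3))*76 = ((-63/2 - 14 + 35) + 0)*76 = (-21/2 + 0)*76 = -21/2*76 = -798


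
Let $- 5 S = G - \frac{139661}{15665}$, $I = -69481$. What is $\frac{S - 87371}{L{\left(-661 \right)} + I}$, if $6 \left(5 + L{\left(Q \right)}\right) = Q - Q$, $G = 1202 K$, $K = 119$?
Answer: $\frac{4541942092}{2721245475} \approx 1.6691$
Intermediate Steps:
$G = 143038$ ($G = 1202 \cdot 119 = 143038$)
$L{\left(Q \right)} = -5$ ($L{\left(Q \right)} = -5 + \frac{Q - Q}{6} = -5 + \frac{1}{6} \cdot 0 = -5 + 0 = -5$)
$S = - \frac{2240550609}{78325}$ ($S = - \frac{143038 - \frac{139661}{15665}}{5} = \left(- \frac{1}{5}\right) \frac{2240550609}{15665} = - \frac{2240550609}{78325} \approx -28606.0$)
$\frac{S - 87371}{L{\left(-661 \right)} + I} = \frac{- \frac{2240550609}{78325} - 87371}{-5 - 69481} = - \frac{9083884184}{78325 \left(-69486\right)} = \left(- \frac{9083884184}{78325}\right) \left(- \frac{1}{69486}\right) = \frac{4541942092}{2721245475}$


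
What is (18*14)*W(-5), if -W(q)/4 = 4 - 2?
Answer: -2016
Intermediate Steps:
W(q) = -8 (W(q) = -4*(4 - 2) = -4*2 = -8)
(18*14)*W(-5) = (18*14)*(-8) = 252*(-8) = -2016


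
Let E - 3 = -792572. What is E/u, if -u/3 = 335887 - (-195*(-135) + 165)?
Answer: 792569/928191 ≈ 0.85389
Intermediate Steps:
E = -792569 (E = 3 - 792572 = -792569)
u = -928191 (u = -3*(335887 - (-195*(-135) + 165)) = -3*(335887 - (26325 + 165)) = -3*(335887 - 1*26490) = -3*(335887 - 26490) = -3*309397 = -928191)
E/u = -792569/(-928191) = -792569*(-1/928191) = 792569/928191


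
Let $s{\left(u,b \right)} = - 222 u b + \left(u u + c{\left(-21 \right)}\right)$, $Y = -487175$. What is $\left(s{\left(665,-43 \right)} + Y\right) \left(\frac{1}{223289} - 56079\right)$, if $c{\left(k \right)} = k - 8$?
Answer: $- \frac{78926445522935130}{223289} \approx -3.5347 \cdot 10^{11}$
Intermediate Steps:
$c{\left(k \right)} = -8 + k$
$s{\left(u,b \right)} = -29 + u^{2} - 222 b u$ ($s{\left(u,b \right)} = - 222 u b + \left(u u - 29\right) = - 222 b u + \left(u^{2} - 29\right) = - 222 b u + \left(-29 + u^{2}\right) = -29 + u^{2} - 222 b u$)
$\left(s{\left(665,-43 \right)} + Y\right) \left(\frac{1}{223289} - 56079\right) = \left(\left(-29 + 665^{2} - \left(-9546\right) 665\right) - 487175\right) \left(\frac{1}{223289} - 56079\right) = \left(\left(-29 + 442225 + 6348090\right) - 487175\right) \left(\frac{1}{223289} - 56079\right) = \left(6790286 - 487175\right) \left(- \frac{12521823830}{223289}\right) = 6303111 \left(- \frac{12521823830}{223289}\right) = - \frac{78926445522935130}{223289}$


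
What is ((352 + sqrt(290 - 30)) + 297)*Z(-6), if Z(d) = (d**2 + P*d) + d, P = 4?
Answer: 3894 + 12*sqrt(65) ≈ 3990.7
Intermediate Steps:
Z(d) = d**2 + 5*d (Z(d) = (d**2 + 4*d) + d = d**2 + 5*d)
((352 + sqrt(290 - 30)) + 297)*Z(-6) = ((352 + sqrt(290 - 30)) + 297)*(-6*(5 - 6)) = ((352 + sqrt(260)) + 297)*(-6*(-1)) = ((352 + 2*sqrt(65)) + 297)*6 = (649 + 2*sqrt(65))*6 = 3894 + 12*sqrt(65)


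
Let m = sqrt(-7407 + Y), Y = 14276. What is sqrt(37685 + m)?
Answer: sqrt(37685 + sqrt(6869)) ≈ 194.34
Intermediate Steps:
m = sqrt(6869) (m = sqrt(-7407 + 14276) = sqrt(6869) ≈ 82.879)
sqrt(37685 + m) = sqrt(37685 + sqrt(6869))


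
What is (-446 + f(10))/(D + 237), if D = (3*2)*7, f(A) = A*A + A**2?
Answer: -82/93 ≈ -0.88172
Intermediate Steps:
f(A) = 2*A**2 (f(A) = A**2 + A**2 = 2*A**2)
D = 42 (D = 6*7 = 42)
(-446 + f(10))/(D + 237) = (-446 + 2*10**2)/(42 + 237) = (-446 + 2*100)/279 = (-446 + 200)*(1/279) = -246*1/279 = -82/93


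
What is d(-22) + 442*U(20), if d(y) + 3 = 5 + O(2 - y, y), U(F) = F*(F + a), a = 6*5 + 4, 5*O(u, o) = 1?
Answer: 2386811/5 ≈ 4.7736e+5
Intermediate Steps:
O(u, o) = ⅕ (O(u, o) = (⅕)*1 = ⅕)
a = 34 (a = 30 + 4 = 34)
U(F) = F*(34 + F) (U(F) = F*(F + 34) = F*(34 + F))
d(y) = 11/5 (d(y) = -3 + (5 + ⅕) = -3 + 26/5 = 11/5)
d(-22) + 442*U(20) = 11/5 + 442*(20*(34 + 20)) = 11/5 + 442*(20*54) = 11/5 + 442*1080 = 11/5 + 477360 = 2386811/5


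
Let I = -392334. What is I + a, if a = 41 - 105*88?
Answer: -401533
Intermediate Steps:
a = -9199 (a = 41 - 9240 = -9199)
I + a = -392334 - 9199 = -401533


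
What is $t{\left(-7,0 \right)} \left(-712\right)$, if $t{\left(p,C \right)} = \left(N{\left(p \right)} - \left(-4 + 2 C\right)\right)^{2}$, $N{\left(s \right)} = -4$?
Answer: $0$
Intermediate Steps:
$t{\left(p,C \right)} = 4 C^{2}$ ($t{\left(p,C \right)} = \left(-4 - \left(-4 + 2 C\right)\right)^{2} = \left(- 2 C\right)^{2} = 4 C^{2}$)
$t{\left(-7,0 \right)} \left(-712\right) = 4 \cdot 0^{2} \left(-712\right) = 4 \cdot 0 \left(-712\right) = 0 \left(-712\right) = 0$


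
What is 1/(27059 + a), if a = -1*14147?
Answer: 1/12912 ≈ 7.7447e-5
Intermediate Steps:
a = -14147
1/(27059 + a) = 1/(27059 - 14147) = 1/12912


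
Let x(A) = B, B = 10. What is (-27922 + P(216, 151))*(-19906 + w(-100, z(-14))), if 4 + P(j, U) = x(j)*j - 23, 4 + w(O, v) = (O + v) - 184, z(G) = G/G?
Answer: 520757277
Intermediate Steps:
z(G) = 1
x(A) = 10
w(O, v) = -188 + O + v (w(O, v) = -4 + ((O + v) - 184) = -4 + (-184 + O + v) = -188 + O + v)
P(j, U) = -27 + 10*j (P(j, U) = -4 + (10*j - 23) = -4 + (-23 + 10*j) = -27 + 10*j)
(-27922 + P(216, 151))*(-19906 + w(-100, z(-14))) = (-27922 + (-27 + 10*216))*(-19906 + (-188 - 100 + 1)) = (-27922 + (-27 + 2160))*(-19906 - 287) = (-27922 + 2133)*(-20193) = -25789*(-20193) = 520757277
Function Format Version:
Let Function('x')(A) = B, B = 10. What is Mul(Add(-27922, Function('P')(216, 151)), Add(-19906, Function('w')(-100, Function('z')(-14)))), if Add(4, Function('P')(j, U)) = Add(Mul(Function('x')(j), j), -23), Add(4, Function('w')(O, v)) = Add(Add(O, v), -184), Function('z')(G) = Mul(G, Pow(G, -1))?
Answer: 520757277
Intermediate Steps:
Function('z')(G) = 1
Function('x')(A) = 10
Function('w')(O, v) = Add(-188, O, v) (Function('w')(O, v) = Add(-4, Add(Add(O, v), -184)) = Add(-4, Add(-184, O, v)) = Add(-188, O, v))
Function('P')(j, U) = Add(-27, Mul(10, j)) (Function('P')(j, U) = Add(-4, Add(Mul(10, j), -23)) = Add(-4, Add(-23, Mul(10, j))) = Add(-27, Mul(10, j)))
Mul(Add(-27922, Function('P')(216, 151)), Add(-19906, Function('w')(-100, Function('z')(-14)))) = Mul(Add(-27922, Add(-27, Mul(10, 216))), Add(-19906, Add(-188, -100, 1))) = Mul(Add(-27922, Add(-27, 2160)), Add(-19906, -287)) = Mul(Add(-27922, 2133), -20193) = Mul(-25789, -20193) = 520757277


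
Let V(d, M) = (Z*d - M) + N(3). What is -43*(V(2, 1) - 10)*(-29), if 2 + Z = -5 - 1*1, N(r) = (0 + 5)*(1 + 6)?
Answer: 9976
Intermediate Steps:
N(r) = 35 (N(r) = 5*7 = 35)
Z = -8 (Z = -2 + (-5 - 1*1) = -2 + (-5 - 1) = -2 - 6 = -8)
V(d, M) = 35 - M - 8*d (V(d, M) = (-8*d - M) + 35 = (-M - 8*d) + 35 = 35 - M - 8*d)
-43*(V(2, 1) - 10)*(-29) = -43*((35 - 1*1 - 8*2) - 10)*(-29) = -43*((35 - 1 - 16) - 10)*(-29) = -43*(18 - 10)*(-29) = -43*8*(-29) = -344*(-29) = 9976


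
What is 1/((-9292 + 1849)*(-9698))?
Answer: 1/72182214 ≈ 1.3854e-8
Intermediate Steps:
1/((-9292 + 1849)*(-9698)) = -1/9698/(-7443) = -1/7443*(-1/9698) = 1/72182214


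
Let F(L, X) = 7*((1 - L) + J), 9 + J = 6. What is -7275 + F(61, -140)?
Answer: -7716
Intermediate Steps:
J = -3 (J = -9 + 6 = -3)
F(L, X) = -14 - 7*L (F(L, X) = 7*((1 - L) - 3) = 7*(-2 - L) = -14 - 7*L)
-7275 + F(61, -140) = -7275 + (-14 - 7*61) = -7275 + (-14 - 427) = -7275 - 441 = -7716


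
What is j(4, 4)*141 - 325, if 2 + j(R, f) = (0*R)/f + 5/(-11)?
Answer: -7382/11 ≈ -671.09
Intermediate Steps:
j(R, f) = -27/11 (j(R, f) = -2 + ((0*R)/f + 5/(-11)) = -2 + (0/f + 5*(-1/11)) = -2 + (0 - 5/11) = -2 - 5/11 = -27/11)
j(4, 4)*141 - 325 = -27/11*141 - 325 = -3807/11 - 325 = -7382/11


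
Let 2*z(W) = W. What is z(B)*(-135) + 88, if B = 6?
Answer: -317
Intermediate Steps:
z(W) = W/2
z(B)*(-135) + 88 = ((1/2)*6)*(-135) + 88 = 3*(-135) + 88 = -405 + 88 = -317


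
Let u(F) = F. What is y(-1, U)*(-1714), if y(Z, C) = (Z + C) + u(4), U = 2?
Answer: -8570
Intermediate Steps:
y(Z, C) = 4 + C + Z (y(Z, C) = (Z + C) + 4 = (C + Z) + 4 = 4 + C + Z)
y(-1, U)*(-1714) = (4 + 2 - 1)*(-1714) = 5*(-1714) = -8570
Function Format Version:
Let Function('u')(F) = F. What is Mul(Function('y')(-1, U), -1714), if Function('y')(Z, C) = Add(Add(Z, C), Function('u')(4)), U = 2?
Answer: -8570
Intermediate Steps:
Function('y')(Z, C) = Add(4, C, Z) (Function('y')(Z, C) = Add(Add(Z, C), 4) = Add(Add(C, Z), 4) = Add(4, C, Z))
Mul(Function('y')(-1, U), -1714) = Mul(Add(4, 2, -1), -1714) = Mul(5, -1714) = -8570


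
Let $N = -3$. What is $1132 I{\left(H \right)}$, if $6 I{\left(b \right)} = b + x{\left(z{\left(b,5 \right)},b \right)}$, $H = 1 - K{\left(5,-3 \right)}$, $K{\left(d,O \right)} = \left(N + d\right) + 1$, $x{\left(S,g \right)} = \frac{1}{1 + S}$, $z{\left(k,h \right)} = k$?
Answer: $-566$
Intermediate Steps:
$K{\left(d,O \right)} = -2 + d$ ($K{\left(d,O \right)} = \left(-3 + d\right) + 1 = -2 + d$)
$H = -2$ ($H = 1 - \left(-2 + 5\right) = 1 - 3 = -2$)
$I{\left(b \right)} = \frac{b}{6} + \frac{1}{6 \left(1 + b\right)}$ ($I{\left(b \right)} = \frac{b + \frac{1}{1 + b}}{6} = \frac{b}{6} + \frac{1}{6 \left(1 + b\right)}$)
$1132 I{\left(H \right)} = 1132 \frac{1 - 2 \left(1 - 2\right)}{6 \left(1 - 2\right)} = 1132 \frac{1 - -2}{6 \left(-1\right)} = 1132 \cdot \frac{1}{6} \left(-1\right) \left(1 + 2\right) = 1132 \cdot \frac{1}{6} \left(-1\right) 3 = 1132 \left(- \frac{1}{2}\right) = -566$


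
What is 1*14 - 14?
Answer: 0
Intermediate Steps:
1*14 - 14 = 14 - 14 = 0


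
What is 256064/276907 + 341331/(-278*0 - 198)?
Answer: -31488747515/18275862 ≈ -1723.0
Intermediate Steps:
256064/276907 + 341331/(-278*0 - 198) = 256064*(1/276907) + 341331/(0 - 198) = 256064/276907 + 341331/(-198) = 256064/276907 + 341331*(-1/198) = 256064/276907 - 113777/66 = -31488747515/18275862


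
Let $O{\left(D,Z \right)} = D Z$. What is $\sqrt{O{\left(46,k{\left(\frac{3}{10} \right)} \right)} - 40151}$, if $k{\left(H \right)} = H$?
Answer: $\frac{i \sqrt{1003430}}{5} \approx 200.34 i$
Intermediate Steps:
$\sqrt{O{\left(46,k{\left(\frac{3}{10} \right)} \right)} - 40151} = \sqrt{46 \cdot \frac{3}{10} - 40151} = \sqrt{\frac{69}{5} - 40151} = \sqrt{- \frac{200686}{5}} = \frac{i \sqrt{1003430}}{5}$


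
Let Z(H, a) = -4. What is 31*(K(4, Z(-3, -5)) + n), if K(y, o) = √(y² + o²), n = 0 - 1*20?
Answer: -620 + 124*√2 ≈ -444.64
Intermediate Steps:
n = -20 (n = 0 - 20 = -20)
K(y, o) = √(o² + y²)
31*(K(4, Z(-3, -5)) + n) = 31*(√((-4)² + 4²) - 20) = 31*(√(16 + 16) - 20) = 31*(√32 - 20) = 31*(4*√2 - 20) = 31*(-20 + 4*√2) = -620 + 124*√2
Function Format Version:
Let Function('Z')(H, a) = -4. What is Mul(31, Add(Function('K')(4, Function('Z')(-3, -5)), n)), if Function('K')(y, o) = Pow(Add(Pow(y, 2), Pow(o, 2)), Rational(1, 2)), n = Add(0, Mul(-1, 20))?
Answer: Add(-620, Mul(124, Pow(2, Rational(1, 2)))) ≈ -444.64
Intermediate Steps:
n = -20 (n = Add(0, -20) = -20)
Function('K')(y, o) = Pow(Add(Pow(o, 2), Pow(y, 2)), Rational(1, 2))
Mul(31, Add(Function('K')(4, Function('Z')(-3, -5)), n)) = Mul(31, Add(Pow(Add(Pow(-4, 2), Pow(4, 2)), Rational(1, 2)), -20)) = Mul(31, Add(Pow(Add(16, 16), Rational(1, 2)), -20)) = Mul(31, Add(Pow(32, Rational(1, 2)), -20)) = Mul(31, Add(Mul(4, Pow(2, Rational(1, 2))), -20)) = Mul(31, Add(-20, Mul(4, Pow(2, Rational(1, 2))))) = Add(-620, Mul(124, Pow(2, Rational(1, 2))))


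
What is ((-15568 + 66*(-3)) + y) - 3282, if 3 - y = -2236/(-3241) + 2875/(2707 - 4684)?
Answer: -122025121262/6407457 ≈ -19044.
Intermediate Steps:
y = 24119674/6407457 (y = 3 - (-2236/(-3241) + 2875/(2707 - 4684)) = 3 - (-2236*(-1/3241) + 2875/(-1977)) = 3 - (2236/3241 + 2875*(-1/1977)) = 3 - (2236/3241 - 2875/1977) = 3 - 1*(-4897303/6407457) = 3 + 4897303/6407457 = 24119674/6407457 ≈ 3.7643)
((-15568 + 66*(-3)) + y) - 3282 = ((-15568 + 66*(-3)) + 24119674/6407457) - 3282 = ((-15568 - 198) + 24119674/6407457) - 3282 = (-15766 + 24119674/6407457) - 3282 = -100995847388/6407457 - 3282 = -122025121262/6407457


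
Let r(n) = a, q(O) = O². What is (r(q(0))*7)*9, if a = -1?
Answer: -63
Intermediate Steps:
r(n) = -1
(r(q(0))*7)*9 = -1*7*9 = -7*9 = -63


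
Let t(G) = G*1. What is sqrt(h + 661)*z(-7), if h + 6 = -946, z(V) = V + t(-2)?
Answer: -9*I*sqrt(291) ≈ -153.53*I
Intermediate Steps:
t(G) = G
z(V) = -2 + V (z(V) = V - 2 = -2 + V)
h = -952 (h = -6 - 946 = -952)
sqrt(h + 661)*z(-7) = sqrt(-952 + 661)*(-2 - 7) = sqrt(-291)*(-9) = (I*sqrt(291))*(-9) = -9*I*sqrt(291)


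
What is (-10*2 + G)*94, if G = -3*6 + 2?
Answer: -3384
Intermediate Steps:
G = -16 (G = -18 + 2 = -16)
(-10*2 + G)*94 = (-10*2 - 16)*94 = (-20 - 16)*94 = -36*94 = -3384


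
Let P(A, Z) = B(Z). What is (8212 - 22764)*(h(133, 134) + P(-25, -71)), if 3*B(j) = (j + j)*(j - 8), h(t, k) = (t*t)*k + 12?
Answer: -103642720064/3 ≈ -3.4548e+10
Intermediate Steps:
h(t, k) = 12 + k*t**2 (h(t, k) = t**2*k + 12 = k*t**2 + 12 = 12 + k*t**2)
B(j) = 2*j*(-8 + j)/3 (B(j) = ((j + j)*(j - 8))/3 = ((2*j)*(-8 + j))/3 = (2*j*(-8 + j))/3 = 2*j*(-8 + j)/3)
P(A, Z) = 2*Z*(-8 + Z)/3
(8212 - 22764)*(h(133, 134) + P(-25, -71)) = (8212 - 22764)*((12 + 134*133**2) + (2/3)*(-71)*(-8 - 71)) = -14552*((12 + 134*17689) + (2/3)*(-71)*(-79)) = -14552*((12 + 2370326) + 11218/3) = -14552*(2370338 + 11218/3) = -14552*7122232/3 = -103642720064/3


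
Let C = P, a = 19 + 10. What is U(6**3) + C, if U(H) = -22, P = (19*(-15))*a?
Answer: -8287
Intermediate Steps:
a = 29
P = -8265 (P = (19*(-15))*29 = -285*29 = -8265)
C = -8265
U(6**3) + C = -22 - 8265 = -8287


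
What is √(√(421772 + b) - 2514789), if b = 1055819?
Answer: √(-2514789 + √1477591) ≈ 1585.4*I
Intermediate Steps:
√(√(421772 + b) - 2514789) = √(√(421772 + 1055819) - 2514789) = √(√1477591 - 2514789) = √(-2514789 + √1477591)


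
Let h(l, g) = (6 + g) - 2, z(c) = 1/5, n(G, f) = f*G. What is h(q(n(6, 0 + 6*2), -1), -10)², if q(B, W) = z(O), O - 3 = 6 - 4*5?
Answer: 36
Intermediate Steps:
n(G, f) = G*f
O = -11 (O = 3 + (6 - 4*5) = 3 + (6 - 20) = 3 - 14 = -11)
z(c) = ⅕
q(B, W) = ⅕
h(l, g) = 4 + g
h(q(n(6, 0 + 6*2), -1), -10)² = (4 - 10)² = (-6)² = 36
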